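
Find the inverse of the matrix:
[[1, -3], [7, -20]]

For [[a,b],[c,d]], inverse = (1/det)·[[d,-b],[-c,a]]
det = (1)(-20) - (-3)(7) = -20 - -21 = 1
Inverse = [[-20, 3], [-7, 1]]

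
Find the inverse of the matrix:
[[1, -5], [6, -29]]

For [[a,b],[c,d]], inverse = (1/det)·[[d,-b],[-c,a]]
det = (1)(-29) - (-5)(6) = -29 - -30 = 1
Inverse = [[-29, 5], [-6, 1]]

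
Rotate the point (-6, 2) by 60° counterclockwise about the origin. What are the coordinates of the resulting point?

Rotation matrix for 60°: [[cos 60°, -sin 60°], [sin 60°, cos 60°]] ≈ [[0.500000, -0.866025], [0.866025, 0.500000]]
[[0.500000, -0.866025], [0.866025, 0.500000]] × [-6, 2]ᵀ ≈ [-4.7321, -4.1962]ᵀ
Result: (-4.7321, -4.1962)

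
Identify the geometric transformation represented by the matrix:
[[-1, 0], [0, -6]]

This matrix represents: non-uniform scaling by sx = -1, sy = -6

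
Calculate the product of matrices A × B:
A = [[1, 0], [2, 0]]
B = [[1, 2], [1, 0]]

Matrix multiplication:
C[0][0] = 1×1 + 0×1 = 1
C[0][1] = 1×2 + 0×0 = 2
C[1][0] = 2×1 + 0×1 = 2
C[1][1] = 2×2 + 0×0 = 4
Result: [[1, 2], [2, 4]]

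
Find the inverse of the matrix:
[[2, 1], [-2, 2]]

For [[a,b],[c,d]], inverse = (1/det)·[[d,-b],[-c,a]]
det = (2)(2) - (1)(-2) = 4 - -2 = 6
Inverse = (1/6)·[[2, -1], [2, 2]]
= [[1/3, -1/6], [1/3, 1/3]]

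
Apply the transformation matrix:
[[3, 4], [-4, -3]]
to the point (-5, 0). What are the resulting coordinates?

Matrix multiplication:
[[3, 4], [-4, -3]] × [-5, 0]ᵀ
= [(3)(-5) + (4)(0), (-4)(-5) + (-3)(0)]ᵀ
= [-15, 20]ᵀ
Result: (-15, 20)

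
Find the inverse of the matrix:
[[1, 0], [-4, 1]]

For [[a,b],[c,d]], inverse = (1/det)·[[d,-b],[-c,a]]
det = (1)(1) - (0)(-4) = 1 - 0 = 1
Inverse = [[1, 0], [4, 1]]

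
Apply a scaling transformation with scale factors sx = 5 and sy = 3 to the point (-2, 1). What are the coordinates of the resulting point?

Scaling matrix:
[[5, 0], [0, 3]]
Result: (-2 × 5, 1 × 3) = (-10, 3)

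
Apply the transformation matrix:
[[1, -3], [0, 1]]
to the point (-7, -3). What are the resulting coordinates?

Matrix multiplication:
[[1, -3], [0, 1]] × [-7, -3]ᵀ
= [(1)(-7) + (-3)(-3), (0)(-7) + (1)(-3)]ᵀ
= [2, -3]ᵀ
Result: (2, -3)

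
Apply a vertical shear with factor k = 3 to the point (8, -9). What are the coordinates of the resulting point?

Shear matrix for vertical shear with factor k = 3:
[[1, 0], [3, 1]]
Result: (8, -9) → (8, 15)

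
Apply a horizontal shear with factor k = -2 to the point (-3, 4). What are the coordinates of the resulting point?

Shear matrix for horizontal shear with factor k = -2:
[[1, -2], [0, 1]]
Result: (-3, 4) → (-11, 4)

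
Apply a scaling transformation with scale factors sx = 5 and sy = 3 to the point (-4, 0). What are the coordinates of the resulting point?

Scaling matrix:
[[5, 0], [0, 3]]
Result: (-4 × 5, 0 × 3) = (-20, 0)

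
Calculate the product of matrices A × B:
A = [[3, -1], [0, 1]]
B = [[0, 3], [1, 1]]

Matrix multiplication:
C[0][0] = 3×0 + -1×1 = -1
C[0][1] = 3×3 + -1×1 = 8
C[1][0] = 0×0 + 1×1 = 1
C[1][1] = 0×3 + 1×1 = 1
Result: [[-1, 8], [1, 1]]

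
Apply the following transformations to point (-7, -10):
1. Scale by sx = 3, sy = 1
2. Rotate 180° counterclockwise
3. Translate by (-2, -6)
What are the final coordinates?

Step 1: Scale → (-21, -10)
Step 2: Rotate 180° → (21, 10)
Step 3: Translate → (19, 4)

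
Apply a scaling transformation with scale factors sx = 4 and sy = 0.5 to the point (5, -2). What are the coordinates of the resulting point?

Scaling matrix:
[[4, 0], [0, 0.50]]
Result: (5 × 4, -2 × 0.5) = (20, -1)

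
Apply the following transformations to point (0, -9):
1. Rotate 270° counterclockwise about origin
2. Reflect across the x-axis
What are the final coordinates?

Step 1: Rotate 270° → (-9, 0)
Step 2: Reflect across x-axis → (-9, 0)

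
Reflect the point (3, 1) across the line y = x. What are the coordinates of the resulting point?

Reflection across line y = x: (3, 1) → (1, 3)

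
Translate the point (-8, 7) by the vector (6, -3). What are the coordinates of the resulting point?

Translation by (6, -3) (homogeneous matrix [[1, 0, 6], [0, 1, -3], [0, 0, 1]]):
x' = -8 + 6 = -2
y' = 7 + -3 = 4
Result: (-2, 4)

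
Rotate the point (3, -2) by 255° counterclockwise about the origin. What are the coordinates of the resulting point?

Rotation matrix for 255°: [[cos 255°, -sin 255°], [sin 255°, cos 255°]] ≈ [[-0.258819, 0.965926], [-0.965926, -0.258819]]
[[-0.258819, 0.965926], [-0.965926, -0.258819]] × [3, -2]ᵀ ≈ [-2.7083, -2.3801]ᵀ
Result: (-2.7083, -2.3801)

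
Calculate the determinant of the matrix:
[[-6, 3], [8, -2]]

For a 2×2 matrix [[a, b], [c, d]], det = ad - bc
det = (-6)(-2) - (3)(8) = 12 - 24 = -12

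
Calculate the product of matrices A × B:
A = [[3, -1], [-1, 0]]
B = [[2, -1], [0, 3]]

Matrix multiplication:
C[0][0] = 3×2 + -1×0 = 6
C[0][1] = 3×-1 + -1×3 = -6
C[1][0] = -1×2 + 0×0 = -2
C[1][1] = -1×-1 + 0×3 = 1
Result: [[6, -6], [-2, 1]]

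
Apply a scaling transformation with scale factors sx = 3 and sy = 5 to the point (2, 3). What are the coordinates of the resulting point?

Scaling matrix:
[[3, 0], [0, 5]]
Result: (2 × 3, 3 × 5) = (6, 15)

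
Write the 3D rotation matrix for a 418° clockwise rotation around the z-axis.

Rotation matrix for clockwise 418° around z-axis:
A clockwise rotation by 418° is a counterclockwise rotation by -418°.
cos(-418°) = 0.5299, sin(-418°) = -0.8480
Result: [[0.5299, 0.8480, 0], [-0.8480, 0.5299, 0], [0, 0, 1]]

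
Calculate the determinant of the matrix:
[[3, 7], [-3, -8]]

For a 2×2 matrix [[a, b], [c, d]], det = ad - bc
det = (3)(-8) - (7)(-3) = -24 - -21 = -3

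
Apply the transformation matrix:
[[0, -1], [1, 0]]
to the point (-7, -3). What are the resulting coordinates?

Matrix multiplication:
[[0, -1], [1, 0]] × [-7, -3]ᵀ
= [(0)(-7) + (-1)(-3), (1)(-7) + (0)(-3)]ᵀ
= [3, -7]ᵀ
Result: (3, -7)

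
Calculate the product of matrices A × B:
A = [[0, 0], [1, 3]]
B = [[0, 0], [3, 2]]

Matrix multiplication:
C[0][0] = 0×0 + 0×3 = 0
C[0][1] = 0×0 + 0×2 = 0
C[1][0] = 1×0 + 3×3 = 9
C[1][1] = 1×0 + 3×2 = 6
Result: [[0, 0], [9, 6]]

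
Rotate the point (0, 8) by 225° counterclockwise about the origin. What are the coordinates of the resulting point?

Rotation matrix for 225°: [[cos 225°, -sin 225°], [sin 225°, cos 225°]] ≈ [[-0.707107, 0.707107], [-0.707107, -0.707107]]
[[-0.707107, 0.707107], [-0.707107, -0.707107]] × [0, 8]ᵀ ≈ [5.6569, -5.6569]ᵀ
Result: (5.6569, -5.6569)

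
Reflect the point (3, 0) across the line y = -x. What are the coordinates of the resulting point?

Reflection across line y = -x: (3, 0) → (0, -3)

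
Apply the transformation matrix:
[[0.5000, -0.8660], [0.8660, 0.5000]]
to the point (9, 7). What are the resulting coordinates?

Matrix multiplication:
[[0.5000, -0.8660], [0.8660, 0.5000]] × [9, 7]ᵀ
= [(0.5000)(9) + (-0.8660)(7), (0.8660)(9) + (0.5000)(7)]ᵀ
= [-1.5620, 11.2940]ᵀ
Result: (-1.5620, 11.2940)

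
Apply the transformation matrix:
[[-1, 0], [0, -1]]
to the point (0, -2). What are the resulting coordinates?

Matrix multiplication:
[[-1, 0], [0, -1]] × [0, -2]ᵀ
= [(-1)(0) + (0)(-2), (0)(0) + (-1)(-2)]ᵀ
= [0, 2]ᵀ
Result: (0, 2)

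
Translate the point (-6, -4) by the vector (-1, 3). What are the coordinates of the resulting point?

Translation by (-1, 3) (homogeneous matrix [[1, 0, -1], [0, 1, 3], [0, 0, 1]]):
x' = -6 + -1 = -7
y' = -4 + 3 = -1
Result: (-7, -1)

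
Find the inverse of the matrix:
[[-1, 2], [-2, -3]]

For [[a,b],[c,d]], inverse = (1/det)·[[d,-b],[-c,a]]
det = (-1)(-3) - (2)(-2) = 3 - -4 = 7
Inverse = (1/7)·[[-3, -2], [2, -1]]
= [[-3/7, -2/7], [2/7, -1/7]]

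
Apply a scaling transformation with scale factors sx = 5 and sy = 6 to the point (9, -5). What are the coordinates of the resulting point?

Scaling matrix:
[[5, 0], [0, 6]]
Result: (9 × 5, -5 × 6) = (45, -30)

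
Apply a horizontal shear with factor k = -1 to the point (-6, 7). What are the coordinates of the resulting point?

Shear matrix for horizontal shear with factor k = -1:
[[1, -1], [0, 1]]
Result: (-6, 7) → (-13, 7)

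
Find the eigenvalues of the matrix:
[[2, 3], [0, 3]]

Characteristic equation: det(A - λI) = 0
λ² - (trace)λ + (det) = 0
trace = 2 + 3 = 5, det = (2)(3) - (3)(0) = 6
λ² - (5)λ + (6) = 0
λ = (5 ± √((5)² - 4·(6))) / 2 = (5 ± √1) / 2
Solving: λ = 2, 3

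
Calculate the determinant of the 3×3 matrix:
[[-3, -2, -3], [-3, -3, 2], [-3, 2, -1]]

Expansion along first row:
det = -3·det([[-3,2],[2,-1]]) - -2·det([[-3,2],[-3,-1]]) + -3·det([[-3,-3],[-3,2]])
    = -3·(-3·-1 - 2·2) - -2·(-3·-1 - 2·-3) + -3·(-3·2 - -3·-3)
    = -3·-1 - -2·9 + -3·-15
    = 3 + 18 + 45 = 66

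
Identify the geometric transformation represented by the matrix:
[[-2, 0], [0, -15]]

This matrix represents: non-uniform scaling by sx = -2, sy = -15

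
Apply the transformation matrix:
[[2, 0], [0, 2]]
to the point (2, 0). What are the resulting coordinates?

Matrix multiplication:
[[2, 0], [0, 2]] × [2, 0]ᵀ
= [(2)(2) + (0)(0), (0)(2) + (2)(0)]ᵀ
= [4, 0]ᵀ
Result: (4, 0)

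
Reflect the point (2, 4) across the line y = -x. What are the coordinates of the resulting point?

Reflection across line y = -x: (2, 4) → (-4, -2)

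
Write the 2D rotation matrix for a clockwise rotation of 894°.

Rotation matrix formula: [[cos θ, -sin θ], [sin θ, cos θ]]
A clockwise rotation by 894° is equivalent to a counterclockwise rotation by -894°.
For θ = -894°:
cos(-894°) = -0.9945
sin(-894°) = -0.1045
Result: [[-0.9945, 0.1045], [-0.1045, -0.9945]]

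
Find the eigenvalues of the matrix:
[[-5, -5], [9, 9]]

Characteristic equation: det(A - λI) = 0
λ² - (trace)λ + (det) = 0
trace = -5 + 9 = 4, det = (-5)(9) - (-5)(9) = 0
λ² - (4)λ + (0) = 0
λ = (4 ± √((4)² - 4·(0))) / 2 = (4 ± √16) / 2
Solving: λ = 0, 4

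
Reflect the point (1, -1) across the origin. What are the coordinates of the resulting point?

Reflection across origin: (1, -1) → (-1, 1)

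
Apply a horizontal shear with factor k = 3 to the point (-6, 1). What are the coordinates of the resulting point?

Shear matrix for horizontal shear with factor k = 3:
[[1, 3], [0, 1]]
Result: (-6, 1) → (-3, 1)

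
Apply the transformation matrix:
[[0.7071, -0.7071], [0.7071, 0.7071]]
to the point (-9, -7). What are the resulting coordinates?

Matrix multiplication:
[[0.7071, -0.7071], [0.7071, 0.7071]] × [-9, -7]ᵀ
= [(0.7071)(-9) + (-0.7071)(-7), (0.7071)(-9) + (0.7071)(-7)]ᵀ
= [-1.4142, -11.3136]ᵀ
Result: (-1.4142, -11.3136)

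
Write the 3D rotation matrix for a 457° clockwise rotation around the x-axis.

Rotation matrix for clockwise 457° around x-axis:
A clockwise rotation by 457° is a counterclockwise rotation by -457°.
cos(-457°) = -0.1219, sin(-457°) = -0.9925
Result: [[1, 0, 0], [0, -0.1219, 0.9925], [0, -0.9925, -0.1219]]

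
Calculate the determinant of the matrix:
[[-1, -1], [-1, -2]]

For a 2×2 matrix [[a, b], [c, d]], det = ad - bc
det = (-1)(-2) - (-1)(-1) = 2 - 1 = 1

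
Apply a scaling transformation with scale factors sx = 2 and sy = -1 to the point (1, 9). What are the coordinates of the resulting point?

Scaling matrix:
[[2, 0], [0, -1]]
Result: (1 × 2, 9 × -1) = (2, -9)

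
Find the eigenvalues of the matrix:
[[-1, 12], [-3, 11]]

Characteristic equation: det(A - λI) = 0
λ² - (trace)λ + (det) = 0
trace = -1 + 11 = 10, det = (-1)(11) - (12)(-3) = 25
λ² - (10)λ + (25) = 0
λ = (10 ± √((10)² - 4·(25))) / 2 = (10 ± √0) / 2
Solving: λ = 5, 5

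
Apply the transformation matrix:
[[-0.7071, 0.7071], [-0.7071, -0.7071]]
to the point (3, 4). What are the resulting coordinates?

Matrix multiplication:
[[-0.7071, 0.7071], [-0.7071, -0.7071]] × [3, 4]ᵀ
= [(-0.7071)(3) + (0.7071)(4), (-0.7071)(3) + (-0.7071)(4)]ᵀ
= [0.7071, -4.9497]ᵀ
Result: (0.7071, -4.9497)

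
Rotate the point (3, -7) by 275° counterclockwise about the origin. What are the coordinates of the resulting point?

Rotation matrix for 275°: [[cos 275°, -sin 275°], [sin 275°, cos 275°]] ≈ [[0.087156, 0.996195], [-0.996195, 0.087156]]
[[0.087156, 0.996195], [-0.996195, 0.087156]] × [3, -7]ᵀ ≈ [-6.7119, -3.5987]ᵀ
Result: (-6.7119, -3.5987)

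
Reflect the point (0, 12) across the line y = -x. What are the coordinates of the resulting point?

Reflection across line y = -x: (0, 12) → (-12, 0)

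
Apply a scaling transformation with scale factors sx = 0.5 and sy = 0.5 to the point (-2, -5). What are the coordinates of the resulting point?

Scaling matrix:
[[0.50, 0], [0, 0.50]]
Result: (-2 × 0.5, -5 × 0.5) = (-1, -2.5)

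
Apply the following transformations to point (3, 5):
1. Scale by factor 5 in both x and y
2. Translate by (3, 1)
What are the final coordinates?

Step 1: Scale (3, 5) by 5 → (15, 25)
Step 2: Translate by (3, 1) → (18, 26)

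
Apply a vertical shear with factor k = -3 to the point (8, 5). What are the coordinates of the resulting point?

Shear matrix for vertical shear with factor k = -3:
[[1, 0], [-3, 1]]
Result: (8, 5) → (8, -19)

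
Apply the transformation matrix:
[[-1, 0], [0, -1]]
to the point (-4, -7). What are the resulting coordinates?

Matrix multiplication:
[[-1, 0], [0, -1]] × [-4, -7]ᵀ
= [(-1)(-4) + (0)(-7), (0)(-4) + (-1)(-7)]ᵀ
= [4, 7]ᵀ
Result: (4, 7)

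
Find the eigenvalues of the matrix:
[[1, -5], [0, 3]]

Characteristic equation: det(A - λI) = 0
λ² - (trace)λ + (det) = 0
trace = 1 + 3 = 4, det = (1)(3) - (-5)(0) = 3
λ² - (4)λ + (3) = 0
λ = (4 ± √((4)² - 4·(3))) / 2 = (4 ± √4) / 2
Solving: λ = 1, 3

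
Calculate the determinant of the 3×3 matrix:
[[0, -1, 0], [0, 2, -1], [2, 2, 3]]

Expansion along first row:
det = 0·det([[2,-1],[2,3]]) - -1·det([[0,-1],[2,3]]) + 0·det([[0,2],[2,2]])
    = 0·(2·3 - -1·2) - -1·(0·3 - -1·2) + 0·(0·2 - 2·2)
    = 0·8 - -1·2 + 0·-4
    = 0 + 2 + 0 = 2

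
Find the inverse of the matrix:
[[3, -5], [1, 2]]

For [[a,b],[c,d]], inverse = (1/det)·[[d,-b],[-c,a]]
det = (3)(2) - (-5)(1) = 6 - -5 = 11
Inverse = (1/11)·[[2, 5], [-1, 3]]
= [[2/11, 5/11], [-1/11, 3/11]]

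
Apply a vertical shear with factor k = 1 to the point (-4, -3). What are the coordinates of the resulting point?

Shear matrix for vertical shear with factor k = 1:
[[1, 0], [1, 1]]
Result: (-4, -3) → (-4, -7)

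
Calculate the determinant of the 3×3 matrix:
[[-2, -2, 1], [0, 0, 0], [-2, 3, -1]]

Expansion along first row:
det = -2·det([[0,0],[3,-1]]) - -2·det([[0,0],[-2,-1]]) + 1·det([[0,0],[-2,3]])
    = -2·(0·-1 - 0·3) - -2·(0·-1 - 0·-2) + 1·(0·3 - 0·-2)
    = -2·0 - -2·0 + 1·0
    = 0 + 0 + 0 = 0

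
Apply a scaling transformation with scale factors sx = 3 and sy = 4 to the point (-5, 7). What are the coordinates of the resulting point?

Scaling matrix:
[[3, 0], [0, 4]]
Result: (-5 × 3, 7 × 4) = (-15, 28)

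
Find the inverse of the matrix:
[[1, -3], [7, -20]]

For [[a,b],[c,d]], inverse = (1/det)·[[d,-b],[-c,a]]
det = (1)(-20) - (-3)(7) = -20 - -21 = 1
Inverse = [[-20, 3], [-7, 1]]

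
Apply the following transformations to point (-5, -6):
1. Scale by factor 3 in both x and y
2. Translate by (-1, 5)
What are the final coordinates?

Step 1: Scale (-5, -6) by 3 → (-15, -18)
Step 2: Translate by (-1, 5) → (-16, -13)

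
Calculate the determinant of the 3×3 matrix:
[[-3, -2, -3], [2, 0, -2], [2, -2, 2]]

Expansion along first row:
det = -3·det([[0,-2],[-2,2]]) - -2·det([[2,-2],[2,2]]) + -3·det([[2,0],[2,-2]])
    = -3·(0·2 - -2·-2) - -2·(2·2 - -2·2) + -3·(2·-2 - 0·2)
    = -3·-4 - -2·8 + -3·-4
    = 12 + 16 + 12 = 40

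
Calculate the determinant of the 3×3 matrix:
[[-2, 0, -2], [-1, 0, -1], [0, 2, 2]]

Expansion along first row:
det = -2·det([[0,-1],[2,2]]) - 0·det([[-1,-1],[0,2]]) + -2·det([[-1,0],[0,2]])
    = -2·(0·2 - -1·2) - 0·(-1·2 - -1·0) + -2·(-1·2 - 0·0)
    = -2·2 - 0·-2 + -2·-2
    = -4 + 0 + 4 = 0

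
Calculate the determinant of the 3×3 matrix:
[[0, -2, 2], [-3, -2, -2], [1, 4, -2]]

Expansion along first row:
det = 0·det([[-2,-2],[4,-2]]) - -2·det([[-3,-2],[1,-2]]) + 2·det([[-3,-2],[1,4]])
    = 0·(-2·-2 - -2·4) - -2·(-3·-2 - -2·1) + 2·(-3·4 - -2·1)
    = 0·12 - -2·8 + 2·-10
    = 0 + 16 + -20 = -4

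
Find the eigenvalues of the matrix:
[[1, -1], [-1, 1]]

Characteristic equation: det(A - λI) = 0
λ² - (trace)λ + (det) = 0
trace = 1 + 1 = 2, det = (1)(1) - (-1)(-1) = 0
λ² - (2)λ + (0) = 0
λ = (2 ± √((2)² - 4·(0))) / 2 = (2 ± √4) / 2
Solving: λ = 0, 2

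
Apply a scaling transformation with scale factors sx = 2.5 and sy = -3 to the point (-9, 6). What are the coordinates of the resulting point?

Scaling matrix:
[[2.50, 0], [0, -3]]
Result: (-9 × 2.5, 6 × -3) = (-22.5, -18)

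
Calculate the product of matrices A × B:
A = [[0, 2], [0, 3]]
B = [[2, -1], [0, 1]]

Matrix multiplication:
C[0][0] = 0×2 + 2×0 = 0
C[0][1] = 0×-1 + 2×1 = 2
C[1][0] = 0×2 + 3×0 = 0
C[1][1] = 0×-1 + 3×1 = 3
Result: [[0, 2], [0, 3]]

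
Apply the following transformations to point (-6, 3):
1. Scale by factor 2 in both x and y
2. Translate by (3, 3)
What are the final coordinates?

Step 1: Scale (-6, 3) by 2 → (-12, 6)
Step 2: Translate by (3, 3) → (-9, 9)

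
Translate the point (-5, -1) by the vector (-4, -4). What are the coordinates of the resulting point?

Translation by (-4, -4) (homogeneous matrix [[1, 0, -4], [0, 1, -4], [0, 0, 1]]):
x' = -5 + -4 = -9
y' = -1 + -4 = -5
Result: (-9, -5)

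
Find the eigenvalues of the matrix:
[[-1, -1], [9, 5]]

Characteristic equation: det(A - λI) = 0
λ² - (trace)λ + (det) = 0
trace = -1 + 5 = 4, det = (-1)(5) - (-1)(9) = 4
λ² - (4)λ + (4) = 0
λ = (4 ± √((4)² - 4·(4))) / 2 = (4 ± √0) / 2
Solving: λ = 2, 2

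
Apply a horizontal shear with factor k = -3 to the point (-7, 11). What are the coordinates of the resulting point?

Shear matrix for horizontal shear with factor k = -3:
[[1, -3], [0, 1]]
Result: (-7, 11) → (-40, 11)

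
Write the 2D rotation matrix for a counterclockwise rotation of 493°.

Rotation matrix formula: [[cos θ, -sin θ], [sin θ, cos θ]]
For θ = 493°:
cos(493°) = -0.6820
sin(493°) = 0.7314
Result: [[-0.6820, -0.7314], [0.7314, -0.6820]]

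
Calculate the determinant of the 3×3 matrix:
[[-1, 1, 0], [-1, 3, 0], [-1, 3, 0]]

Expansion along first row:
det = -1·det([[3,0],[3,0]]) - 1·det([[-1,0],[-1,0]]) + 0·det([[-1,3],[-1,3]])
    = -1·(3·0 - 0·3) - 1·(-1·0 - 0·-1) + 0·(-1·3 - 3·-1)
    = -1·0 - 1·0 + 0·0
    = 0 + 0 + 0 = 0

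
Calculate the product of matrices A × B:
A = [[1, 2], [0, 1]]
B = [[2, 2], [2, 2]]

Matrix multiplication:
C[0][0] = 1×2 + 2×2 = 6
C[0][1] = 1×2 + 2×2 = 6
C[1][0] = 0×2 + 1×2 = 2
C[1][1] = 0×2 + 1×2 = 2
Result: [[6, 6], [2, 2]]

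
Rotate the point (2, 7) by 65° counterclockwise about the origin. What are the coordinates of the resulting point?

Rotation matrix for 65°: [[cos 65°, -sin 65°], [sin 65°, cos 65°]] ≈ [[0.422618, -0.906308], [0.906308, 0.422618]]
[[0.422618, -0.906308], [0.906308, 0.422618]] × [2, 7]ᵀ ≈ [-5.4989, 4.7709]ᵀ
Result: (-5.4989, 4.7709)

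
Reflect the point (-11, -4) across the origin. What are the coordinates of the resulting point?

Reflection across origin: (-11, -4) → (11, 4)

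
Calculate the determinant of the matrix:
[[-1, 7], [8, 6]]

For a 2×2 matrix [[a, b], [c, d]], det = ad - bc
det = (-1)(6) - (7)(8) = -6 - 56 = -62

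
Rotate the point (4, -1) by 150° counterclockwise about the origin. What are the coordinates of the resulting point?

Rotation matrix for 150°: [[cos 150°, -sin 150°], [sin 150°, cos 150°]] ≈ [[-0.866025, -0.500000], [0.500000, -0.866025]]
[[-0.866025, -0.500000], [0.500000, -0.866025]] × [4, -1]ᵀ ≈ [-2.9641, 2.8660]ᵀ
Result: (-2.9641, 2.8660)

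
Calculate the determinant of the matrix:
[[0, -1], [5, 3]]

For a 2×2 matrix [[a, b], [c, d]], det = ad - bc
det = (0)(3) - (-1)(5) = 0 - -5 = 5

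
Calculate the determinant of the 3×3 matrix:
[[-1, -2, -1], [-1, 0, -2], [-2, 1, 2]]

Expansion along first row:
det = -1·det([[0,-2],[1,2]]) - -2·det([[-1,-2],[-2,2]]) + -1·det([[-1,0],[-2,1]])
    = -1·(0·2 - -2·1) - -2·(-1·2 - -2·-2) + -1·(-1·1 - 0·-2)
    = -1·2 - -2·-6 + -1·-1
    = -2 + -12 + 1 = -13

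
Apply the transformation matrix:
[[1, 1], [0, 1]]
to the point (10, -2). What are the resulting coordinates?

Matrix multiplication:
[[1, 1], [0, 1]] × [10, -2]ᵀ
= [(1)(10) + (1)(-2), (0)(10) + (1)(-2)]ᵀ
= [8, -2]ᵀ
Result: (8, -2)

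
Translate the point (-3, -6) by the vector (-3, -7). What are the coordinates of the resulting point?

Translation by (-3, -7) (homogeneous matrix [[1, 0, -3], [0, 1, -7], [0, 0, 1]]):
x' = -3 + -3 = -6
y' = -6 + -7 = -13
Result: (-6, -13)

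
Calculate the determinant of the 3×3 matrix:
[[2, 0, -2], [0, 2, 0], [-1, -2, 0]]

Expansion along first row:
det = 2·det([[2,0],[-2,0]]) - 0·det([[0,0],[-1,0]]) + -2·det([[0,2],[-1,-2]])
    = 2·(2·0 - 0·-2) - 0·(0·0 - 0·-1) + -2·(0·-2 - 2·-1)
    = 2·0 - 0·0 + -2·2
    = 0 + 0 + -4 = -4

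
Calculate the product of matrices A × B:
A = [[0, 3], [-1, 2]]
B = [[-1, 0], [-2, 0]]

Matrix multiplication:
C[0][0] = 0×-1 + 3×-2 = -6
C[0][1] = 0×0 + 3×0 = 0
C[1][0] = -1×-1 + 2×-2 = -3
C[1][1] = -1×0 + 2×0 = 0
Result: [[-6, 0], [-3, 0]]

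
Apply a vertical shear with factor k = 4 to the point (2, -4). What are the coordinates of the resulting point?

Shear matrix for vertical shear with factor k = 4:
[[1, 0], [4, 1]]
Result: (2, -4) → (2, 4)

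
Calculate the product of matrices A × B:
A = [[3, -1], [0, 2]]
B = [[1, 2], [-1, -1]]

Matrix multiplication:
C[0][0] = 3×1 + -1×-1 = 4
C[0][1] = 3×2 + -1×-1 = 7
C[1][0] = 0×1 + 2×-1 = -2
C[1][1] = 0×2 + 2×-1 = -2
Result: [[4, 7], [-2, -2]]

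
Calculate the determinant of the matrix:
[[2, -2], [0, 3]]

For a 2×2 matrix [[a, b], [c, d]], det = ad - bc
det = (2)(3) - (-2)(0) = 6 - 0 = 6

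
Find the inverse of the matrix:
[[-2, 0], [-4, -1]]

For [[a,b],[c,d]], inverse = (1/det)·[[d,-b],[-c,a]]
det = (-2)(-1) - (0)(-4) = 2 - 0 = 2
Inverse = (1/2)·[[-1, 0], [4, -2]]
= [[-1/2, 0], [2, -1]]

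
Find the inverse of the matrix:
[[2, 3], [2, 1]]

For [[a,b],[c,d]], inverse = (1/det)·[[d,-b],[-c,a]]
det = (2)(1) - (3)(2) = 2 - 6 = -4
Inverse = (1/-4)·[[1, -3], [-2, 2]]
= [[-1/4, 3/4], [1/2, -1/2]]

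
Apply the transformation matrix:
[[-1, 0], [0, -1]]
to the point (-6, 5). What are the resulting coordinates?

Matrix multiplication:
[[-1, 0], [0, -1]] × [-6, 5]ᵀ
= [(-1)(-6) + (0)(5), (0)(-6) + (-1)(5)]ᵀ
= [6, -5]ᵀ
Result: (6, -5)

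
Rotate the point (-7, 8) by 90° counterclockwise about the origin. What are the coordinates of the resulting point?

Rotation matrix for 90°: [[cos 90°, -sin 90°], [sin 90°, cos 90°]] = [[0, -1], [1, 0]]
[[0, -1], [1, 0]] × [-7, 8]ᵀ = [-8, -7]ᵀ
Result: (-8, -7)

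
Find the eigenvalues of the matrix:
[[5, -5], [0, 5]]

Characteristic equation: det(A - λI) = 0
λ² - (trace)λ + (det) = 0
trace = 5 + 5 = 10, det = (5)(5) - (-5)(0) = 25
λ² - (10)λ + (25) = 0
λ = (10 ± √((10)² - 4·(25))) / 2 = (10 ± √0) / 2
Solving: λ = 5, 5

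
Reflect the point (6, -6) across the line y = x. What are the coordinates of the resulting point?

Reflection across line y = x: (6, -6) → (-6, 6)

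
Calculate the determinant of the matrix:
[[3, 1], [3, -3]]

For a 2×2 matrix [[a, b], [c, d]], det = ad - bc
det = (3)(-3) - (1)(3) = -9 - 3 = -12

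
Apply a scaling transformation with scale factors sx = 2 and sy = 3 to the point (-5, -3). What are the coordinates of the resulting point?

Scaling matrix:
[[2, 0], [0, 3]]
Result: (-5 × 2, -3 × 3) = (-10, -9)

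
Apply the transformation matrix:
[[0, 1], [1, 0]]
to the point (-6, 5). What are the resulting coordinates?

Matrix multiplication:
[[0, 1], [1, 0]] × [-6, 5]ᵀ
= [(0)(-6) + (1)(5), (1)(-6) + (0)(5)]ᵀ
= [5, -6]ᵀ
Result: (5, -6)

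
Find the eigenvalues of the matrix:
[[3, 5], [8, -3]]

Characteristic equation: det(A - λI) = 0
λ² - (trace)λ + (det) = 0
trace = 3 + -3 = 0, det = (3)(-3) - (5)(8) = -49
λ² - (0)λ + (-49) = 0
λ = (0 ± √((0)² - 4·(-49))) / 2 = (0 ± √196) / 2
Solving: λ = -7, 7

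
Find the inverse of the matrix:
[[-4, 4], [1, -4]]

For [[a,b],[c,d]], inverse = (1/det)·[[d,-b],[-c,a]]
det = (-4)(-4) - (4)(1) = 16 - 4 = 12
Inverse = (1/12)·[[-4, -4], [-1, -4]]
= [[-1/3, -1/3], [-1/12, -1/3]]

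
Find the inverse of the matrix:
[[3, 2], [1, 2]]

For [[a,b],[c,d]], inverse = (1/det)·[[d,-b],[-c,a]]
det = (3)(2) - (2)(1) = 6 - 2 = 4
Inverse = (1/4)·[[2, -2], [-1, 3]]
= [[1/2, -1/2], [-1/4, 3/4]]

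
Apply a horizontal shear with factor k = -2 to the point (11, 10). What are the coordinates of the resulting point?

Shear matrix for horizontal shear with factor k = -2:
[[1, -2], [0, 1]]
Result: (11, 10) → (-9, 10)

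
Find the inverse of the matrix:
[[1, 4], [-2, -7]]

For [[a,b],[c,d]], inverse = (1/det)·[[d,-b],[-c,a]]
det = (1)(-7) - (4)(-2) = -7 - -8 = 1
Inverse = [[-7, -4], [2, 1]]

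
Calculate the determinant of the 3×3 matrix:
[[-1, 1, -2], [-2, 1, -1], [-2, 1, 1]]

Expansion along first row:
det = -1·det([[1,-1],[1,1]]) - 1·det([[-2,-1],[-2,1]]) + -2·det([[-2,1],[-2,1]])
    = -1·(1·1 - -1·1) - 1·(-2·1 - -1·-2) + -2·(-2·1 - 1·-2)
    = -1·2 - 1·-4 + -2·0
    = -2 + 4 + 0 = 2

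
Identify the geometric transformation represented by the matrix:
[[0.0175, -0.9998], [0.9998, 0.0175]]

This matrix represents: rotation by 89° counterclockwise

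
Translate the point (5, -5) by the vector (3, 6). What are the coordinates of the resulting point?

Translation by (3, 6) (homogeneous matrix [[1, 0, 3], [0, 1, 6], [0, 0, 1]]):
x' = 5 + 3 = 8
y' = -5 + 6 = 1
Result: (8, 1)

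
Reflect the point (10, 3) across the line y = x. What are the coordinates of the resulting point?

Reflection across line y = x: (10, 3) → (3, 10)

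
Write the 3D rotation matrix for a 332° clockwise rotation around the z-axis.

Rotation matrix for clockwise 332° around z-axis:
A clockwise rotation by 332° is a counterclockwise rotation by -332°.
cos(-332°) = 0.8829, sin(-332°) = 0.4695
Result: [[0.8829, -0.4695, 0], [0.4695, 0.8829, 0], [0, 0, 1]]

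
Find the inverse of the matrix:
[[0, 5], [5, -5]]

For [[a,b],[c,d]], inverse = (1/det)·[[d,-b],[-c,a]]
det = (0)(-5) - (5)(5) = 0 - 25 = -25
Inverse = (1/-25)·[[-5, -5], [-5, 0]]
= [[1/5, 1/5], [1/5, 0]]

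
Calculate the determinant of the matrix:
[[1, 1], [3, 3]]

For a 2×2 matrix [[a, b], [c, d]], det = ad - bc
det = (1)(3) - (1)(3) = 3 - 3 = 0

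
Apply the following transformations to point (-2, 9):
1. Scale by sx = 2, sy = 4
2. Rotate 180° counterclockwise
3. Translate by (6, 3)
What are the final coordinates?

Step 1: Scale → (-4, 36)
Step 2: Rotate 180° → (4, -36)
Step 3: Translate → (10, -33)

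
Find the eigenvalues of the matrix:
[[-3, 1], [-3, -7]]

Characteristic equation: det(A - λI) = 0
λ² - (trace)λ + (det) = 0
trace = -3 + -7 = -10, det = (-3)(-7) - (1)(-3) = 24
λ² - (-10)λ + (24) = 0
λ = (-10 ± √((-10)² - 4·(24))) / 2 = (-10 ± √4) / 2
Solving: λ = -6, -4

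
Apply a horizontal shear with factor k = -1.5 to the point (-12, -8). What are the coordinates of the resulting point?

Shear matrix for horizontal shear with factor k = -1.5:
[[1, -1.50], [0, 1]]
Result: (-12, -8) → (0, -8)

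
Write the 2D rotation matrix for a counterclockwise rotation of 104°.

Rotation matrix formula: [[cos θ, -sin θ], [sin θ, cos θ]]
For θ = 104°:
cos(104°) = -0.2419
sin(104°) = 0.9703
Result: [[-0.2419, -0.9703], [0.9703, -0.2419]]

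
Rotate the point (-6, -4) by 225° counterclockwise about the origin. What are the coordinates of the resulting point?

Rotation matrix for 225°: [[cos 225°, -sin 225°], [sin 225°, cos 225°]] ≈ [[-0.707107, 0.707107], [-0.707107, -0.707107]]
[[-0.707107, 0.707107], [-0.707107, -0.707107]] × [-6, -4]ᵀ ≈ [1.4142, 7.0711]ᵀ
Result: (1.4142, 7.0711)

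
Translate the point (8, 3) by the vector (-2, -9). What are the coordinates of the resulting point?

Translation by (-2, -9) (homogeneous matrix [[1, 0, -2], [0, 1, -9], [0, 0, 1]]):
x' = 8 + -2 = 6
y' = 3 + -9 = -6
Result: (6, -6)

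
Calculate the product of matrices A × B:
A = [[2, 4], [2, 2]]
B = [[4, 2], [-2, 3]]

Matrix multiplication:
C[0][0] = 2×4 + 4×-2 = 0
C[0][1] = 2×2 + 4×3 = 16
C[1][0] = 2×4 + 2×-2 = 4
C[1][1] = 2×2 + 2×3 = 10
Result: [[0, 16], [4, 10]]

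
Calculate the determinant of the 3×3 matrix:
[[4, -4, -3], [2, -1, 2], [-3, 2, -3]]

Expansion along first row:
det = 4·det([[-1,2],[2,-3]]) - -4·det([[2,2],[-3,-3]]) + -3·det([[2,-1],[-3,2]])
    = 4·(-1·-3 - 2·2) - -4·(2·-3 - 2·-3) + -3·(2·2 - -1·-3)
    = 4·-1 - -4·0 + -3·1
    = -4 + 0 + -3 = -7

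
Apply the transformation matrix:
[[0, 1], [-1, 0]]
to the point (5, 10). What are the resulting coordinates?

Matrix multiplication:
[[0, 1], [-1, 0]] × [5, 10]ᵀ
= [(0)(5) + (1)(10), (-1)(5) + (0)(10)]ᵀ
= [10, -5]ᵀ
Result: (10, -5)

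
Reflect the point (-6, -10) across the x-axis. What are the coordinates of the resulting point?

Reflection across x-axis: (-6, -10) → (-6, 10)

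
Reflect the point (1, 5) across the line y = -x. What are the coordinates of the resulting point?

Reflection across line y = -x: (1, 5) → (-5, -1)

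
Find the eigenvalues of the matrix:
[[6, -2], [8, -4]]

Characteristic equation: det(A - λI) = 0
λ² - (trace)λ + (det) = 0
trace = 6 + -4 = 2, det = (6)(-4) - (-2)(8) = -8
λ² - (2)λ + (-8) = 0
λ = (2 ± √((2)² - 4·(-8))) / 2 = (2 ± √36) / 2
Solving: λ = -2, 4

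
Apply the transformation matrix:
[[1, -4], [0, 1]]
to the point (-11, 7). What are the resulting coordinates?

Matrix multiplication:
[[1, -4], [0, 1]] × [-11, 7]ᵀ
= [(1)(-11) + (-4)(7), (0)(-11) + (1)(7)]ᵀ
= [-39, 7]ᵀ
Result: (-39, 7)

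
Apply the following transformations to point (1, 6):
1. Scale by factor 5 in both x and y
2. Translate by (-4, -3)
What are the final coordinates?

Step 1: Scale (1, 6) by 5 → (5, 30)
Step 2: Translate by (-4, -3) → (1, 27)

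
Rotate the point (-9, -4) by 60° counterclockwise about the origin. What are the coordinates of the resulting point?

Rotation matrix for 60°: [[cos 60°, -sin 60°], [sin 60°, cos 60°]] ≈ [[0.500000, -0.866025], [0.866025, 0.500000]]
[[0.500000, -0.866025], [0.866025, 0.500000]] × [-9, -4]ᵀ ≈ [-1.0359, -9.7942]ᵀ
Result: (-1.0359, -9.7942)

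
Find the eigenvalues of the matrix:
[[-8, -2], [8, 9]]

Characteristic equation: det(A - λI) = 0
λ² - (trace)λ + (det) = 0
trace = -8 + 9 = 1, det = (-8)(9) - (-2)(8) = -56
λ² - (1)λ + (-56) = 0
λ = (1 ± √((1)² - 4·(-56))) / 2 = (1 ± √225) / 2
Solving: λ = -7, 8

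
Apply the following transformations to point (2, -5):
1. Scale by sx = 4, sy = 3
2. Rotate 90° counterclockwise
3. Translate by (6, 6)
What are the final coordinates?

Step 1: Scale → (8, -15)
Step 2: Rotate 90° → (15, 8)
Step 3: Translate → (21, 14)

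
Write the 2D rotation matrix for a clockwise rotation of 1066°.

Rotation matrix formula: [[cos θ, -sin θ], [sin θ, cos θ]]
A clockwise rotation by 1066° is equivalent to a counterclockwise rotation by -1066°.
For θ = -1066°:
cos(-1066°) = 0.9703
sin(-1066°) = 0.2419
Result: [[0.9703, -0.2419], [0.2419, 0.9703]]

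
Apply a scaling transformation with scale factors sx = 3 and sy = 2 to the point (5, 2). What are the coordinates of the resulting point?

Scaling matrix:
[[3, 0], [0, 2]]
Result: (5 × 3, 2 × 2) = (15, 4)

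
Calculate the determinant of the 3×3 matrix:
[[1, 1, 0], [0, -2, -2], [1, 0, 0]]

Expansion along first row:
det = 1·det([[-2,-2],[0,0]]) - 1·det([[0,-2],[1,0]]) + 0·det([[0,-2],[1,0]])
    = 1·(-2·0 - -2·0) - 1·(0·0 - -2·1) + 0·(0·0 - -2·1)
    = 1·0 - 1·2 + 0·2
    = 0 + -2 + 0 = -2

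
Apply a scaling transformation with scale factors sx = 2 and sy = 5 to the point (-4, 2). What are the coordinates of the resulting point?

Scaling matrix:
[[2, 0], [0, 5]]
Result: (-4 × 2, 2 × 5) = (-8, 10)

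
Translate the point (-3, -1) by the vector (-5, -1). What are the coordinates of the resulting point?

Translation by (-5, -1) (homogeneous matrix [[1, 0, -5], [0, 1, -1], [0, 0, 1]]):
x' = -3 + -5 = -8
y' = -1 + -1 = -2
Result: (-8, -2)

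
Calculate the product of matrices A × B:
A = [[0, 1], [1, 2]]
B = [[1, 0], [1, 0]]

Matrix multiplication:
C[0][0] = 0×1 + 1×1 = 1
C[0][1] = 0×0 + 1×0 = 0
C[1][0] = 1×1 + 2×1 = 3
C[1][1] = 1×0 + 2×0 = 0
Result: [[1, 0], [3, 0]]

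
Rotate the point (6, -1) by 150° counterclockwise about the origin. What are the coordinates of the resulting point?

Rotation matrix for 150°: [[cos 150°, -sin 150°], [sin 150°, cos 150°]] ≈ [[-0.866025, -0.500000], [0.500000, -0.866025]]
[[-0.866025, -0.500000], [0.500000, -0.866025]] × [6, -1]ᵀ ≈ [-4.6962, 3.8660]ᵀ
Result: (-4.6962, 3.8660)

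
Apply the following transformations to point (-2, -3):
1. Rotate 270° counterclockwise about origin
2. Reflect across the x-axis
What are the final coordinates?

Step 1: Rotate 270° → (-3, 2)
Step 2: Reflect across x-axis → (-3, -2)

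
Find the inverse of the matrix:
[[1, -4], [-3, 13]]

For [[a,b],[c,d]], inverse = (1/det)·[[d,-b],[-c,a]]
det = (1)(13) - (-4)(-3) = 13 - 12 = 1
Inverse = [[13, 4], [3, 1]]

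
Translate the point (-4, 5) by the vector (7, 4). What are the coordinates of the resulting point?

Translation by (7, 4) (homogeneous matrix [[1, 0, 7], [0, 1, 4], [0, 0, 1]]):
x' = -4 + 7 = 3
y' = 5 + 4 = 9
Result: (3, 9)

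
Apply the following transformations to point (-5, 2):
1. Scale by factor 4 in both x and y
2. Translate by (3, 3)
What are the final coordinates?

Step 1: Scale (-5, 2) by 4 → (-20, 8)
Step 2: Translate by (3, 3) → (-17, 11)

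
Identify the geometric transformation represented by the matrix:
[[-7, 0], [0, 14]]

This matrix represents: non-uniform scaling by sx = -7, sy = 14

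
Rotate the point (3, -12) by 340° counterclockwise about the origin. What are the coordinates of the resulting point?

Rotation matrix for 340°: [[cos 340°, -sin 340°], [sin 340°, cos 340°]] ≈ [[0.939693, 0.342020], [-0.342020, 0.939693]]
[[0.939693, 0.342020], [-0.342020, 0.939693]] × [3, -12]ᵀ ≈ [-1.2852, -12.3024]ᵀ
Result: (-1.2852, -12.3024)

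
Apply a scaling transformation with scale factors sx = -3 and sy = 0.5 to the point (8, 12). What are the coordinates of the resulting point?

Scaling matrix:
[[-3, 0], [0, 0.50]]
Result: (8 × -3, 12 × 0.5) = (-24, 6)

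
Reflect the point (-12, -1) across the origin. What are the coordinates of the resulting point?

Reflection across origin: (-12, -1) → (12, 1)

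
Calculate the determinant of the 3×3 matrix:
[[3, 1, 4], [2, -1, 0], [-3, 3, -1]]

Expansion along first row:
det = 3·det([[-1,0],[3,-1]]) - 1·det([[2,0],[-3,-1]]) + 4·det([[2,-1],[-3,3]])
    = 3·(-1·-1 - 0·3) - 1·(2·-1 - 0·-3) + 4·(2·3 - -1·-3)
    = 3·1 - 1·-2 + 4·3
    = 3 + 2 + 12 = 17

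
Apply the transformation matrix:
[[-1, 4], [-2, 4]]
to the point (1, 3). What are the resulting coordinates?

Matrix multiplication:
[[-1, 4], [-2, 4]] × [1, 3]ᵀ
= [(-1)(1) + (4)(3), (-2)(1) + (4)(3)]ᵀ
= [11, 10]ᵀ
Result: (11, 10)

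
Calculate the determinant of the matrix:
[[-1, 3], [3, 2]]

For a 2×2 matrix [[a, b], [c, d]], det = ad - bc
det = (-1)(2) - (3)(3) = -2 - 9 = -11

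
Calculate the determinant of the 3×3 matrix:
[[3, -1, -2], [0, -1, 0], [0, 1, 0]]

Expansion along first row:
det = 3·det([[-1,0],[1,0]]) - -1·det([[0,0],[0,0]]) + -2·det([[0,-1],[0,1]])
    = 3·(-1·0 - 0·1) - -1·(0·0 - 0·0) + -2·(0·1 - -1·0)
    = 3·0 - -1·0 + -2·0
    = 0 + 0 + 0 = 0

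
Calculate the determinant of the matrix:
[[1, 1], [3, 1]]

For a 2×2 matrix [[a, b], [c, d]], det = ad - bc
det = (1)(1) - (1)(3) = 1 - 3 = -2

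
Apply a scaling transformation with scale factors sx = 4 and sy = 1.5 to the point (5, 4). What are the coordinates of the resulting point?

Scaling matrix:
[[4, 0], [0, 1.50]]
Result: (5 × 4, 4 × 1.5) = (20, 6)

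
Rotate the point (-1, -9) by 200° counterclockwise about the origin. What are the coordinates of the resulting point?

Rotation matrix for 200°: [[cos 200°, -sin 200°], [sin 200°, cos 200°]] ≈ [[-0.939693, 0.342020], [-0.342020, -0.939693]]
[[-0.939693, 0.342020], [-0.342020, -0.939693]] × [-1, -9]ᵀ ≈ [-2.1385, 8.7993]ᵀ
Result: (-2.1385, 8.7993)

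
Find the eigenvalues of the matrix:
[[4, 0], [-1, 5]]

Characteristic equation: det(A - λI) = 0
λ² - (trace)λ + (det) = 0
trace = 4 + 5 = 9, det = (4)(5) - (0)(-1) = 20
λ² - (9)λ + (20) = 0
λ = (9 ± √((9)² - 4·(20))) / 2 = (9 ± √1) / 2
Solving: λ = 4, 5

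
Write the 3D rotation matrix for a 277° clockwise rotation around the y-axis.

Rotation matrix for clockwise 277° around y-axis:
A clockwise rotation by 277° is a counterclockwise rotation by -277°.
cos(-277°) = 0.1219, sin(-277°) = 0.9925
Result: [[0.1219, 0, 0.9925], [0, 1, 0], [-0.9925, 0, 0.1219]]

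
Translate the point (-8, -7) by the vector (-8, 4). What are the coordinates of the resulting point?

Translation by (-8, 4) (homogeneous matrix [[1, 0, -8], [0, 1, 4], [0, 0, 1]]):
x' = -8 + -8 = -16
y' = -7 + 4 = -3
Result: (-16, -3)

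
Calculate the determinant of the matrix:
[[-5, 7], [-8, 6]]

For a 2×2 matrix [[a, b], [c, d]], det = ad - bc
det = (-5)(6) - (7)(-8) = -30 - -56 = 26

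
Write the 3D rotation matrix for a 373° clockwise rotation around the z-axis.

Rotation matrix for clockwise 373° around z-axis:
A clockwise rotation by 373° is a counterclockwise rotation by -373°.
cos(-373°) = 0.9744, sin(-373°) = -0.2250
Result: [[0.9744, 0.2250, 0], [-0.2250, 0.9744, 0], [0, 0, 1]]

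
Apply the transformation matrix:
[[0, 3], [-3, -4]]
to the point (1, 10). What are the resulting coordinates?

Matrix multiplication:
[[0, 3], [-3, -4]] × [1, 10]ᵀ
= [(0)(1) + (3)(10), (-3)(1) + (-4)(10)]ᵀ
= [30, -43]ᵀ
Result: (30, -43)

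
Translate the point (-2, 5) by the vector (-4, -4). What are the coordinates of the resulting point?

Translation by (-4, -4) (homogeneous matrix [[1, 0, -4], [0, 1, -4], [0, 0, 1]]):
x' = -2 + -4 = -6
y' = 5 + -4 = 1
Result: (-6, 1)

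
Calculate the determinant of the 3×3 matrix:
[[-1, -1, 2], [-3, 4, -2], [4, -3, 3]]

Expansion along first row:
det = -1·det([[4,-2],[-3,3]]) - -1·det([[-3,-2],[4,3]]) + 2·det([[-3,4],[4,-3]])
    = -1·(4·3 - -2·-3) - -1·(-3·3 - -2·4) + 2·(-3·-3 - 4·4)
    = -1·6 - -1·-1 + 2·-7
    = -6 + -1 + -14 = -21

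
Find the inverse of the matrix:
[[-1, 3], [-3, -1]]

For [[a,b],[c,d]], inverse = (1/det)·[[d,-b],[-c,a]]
det = (-1)(-1) - (3)(-3) = 1 - -9 = 10
Inverse = (1/10)·[[-1, -3], [3, -1]]
= [[-1/10, -3/10], [3/10, -1/10]]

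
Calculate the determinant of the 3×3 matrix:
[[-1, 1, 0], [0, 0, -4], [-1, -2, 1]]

Expansion along first row:
det = -1·det([[0,-4],[-2,1]]) - 1·det([[0,-4],[-1,1]]) + 0·det([[0,0],[-1,-2]])
    = -1·(0·1 - -4·-2) - 1·(0·1 - -4·-1) + 0·(0·-2 - 0·-1)
    = -1·-8 - 1·-4 + 0·0
    = 8 + 4 + 0 = 12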